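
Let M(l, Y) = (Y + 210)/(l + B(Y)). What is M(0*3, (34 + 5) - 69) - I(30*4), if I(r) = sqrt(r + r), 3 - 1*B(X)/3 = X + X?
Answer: 20/21 - 4*sqrt(15) ≈ -14.540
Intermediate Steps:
B(X) = 9 - 6*X (B(X) = 9 - 3*(X + X) = 9 - 6*X)
M(l, Y) = (210 + Y)/(9 + l - 6*Y) (M(l, Y) = (Y + 210)/(l + (9 - 6*Y)) = (210 + Y)/(9 + l - 6*Y))
I(r) = sqrt(2)*sqrt(r) (I(r) = sqrt(2*r) = sqrt(2)*sqrt(r))
M(0*3, (34 + 5) - 69) - I(30*4) = (210 + ((34 + 5) - 69))/(9 + 0*3 - 6*((34 + 5) - 69)) - sqrt(2)*sqrt(30*4) = (210 + (39 - 69))/(9 + 0 - 6*(39 - 69)) - sqrt(2)*sqrt(120) = (210 - 30)/(9 + 0 - 6*(-30)) - sqrt(2)*2*sqrt(30) = 180/(9 + 0 + 180) - 4*sqrt(15) = 180/189 - 4*sqrt(15) = (1/189)*180 - 4*sqrt(15) = 20/21 - 4*sqrt(15)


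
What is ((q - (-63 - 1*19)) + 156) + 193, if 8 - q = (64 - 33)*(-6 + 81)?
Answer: -1886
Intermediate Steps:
q = -2317 (q = 8 - (64 - 33)*(-6 + 81) = 8 - 31*75 = 8 - 1*2325 = 8 - 2325 = -2317)
((q - (-63 - 1*19)) + 156) + 193 = ((-2317 - (-63 - 1*19)) + 156) + 193 = ((-2317 - (-63 - 19)) + 156) + 193 = ((-2317 - 1*(-82)) + 156) + 193 = ((-2317 + 82) + 156) + 193 = (-2235 + 156) + 193 = -2079 + 193 = -1886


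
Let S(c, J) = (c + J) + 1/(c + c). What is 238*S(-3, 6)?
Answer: 2023/3 ≈ 674.33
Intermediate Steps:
S(c, J) = J + c + 1/(2*c) (S(c, J) = (J + c) + 1/(2*c) = J + c + 1/(2*c))
238*S(-3, 6) = 238*(6 - 3 + (½)/(-3)) = 238*(6 - 3 + (½)*(-⅓)) = 238*(6 - 3 - ⅙) = 238*(17/6) = 2023/3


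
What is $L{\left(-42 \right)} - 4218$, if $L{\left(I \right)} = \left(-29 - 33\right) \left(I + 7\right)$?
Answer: $-2048$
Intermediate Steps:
$L{\left(I \right)} = -434 - 62 I$ ($L{\left(I \right)} = - 62 \left(7 + I\right) = -434 - 62 I$)
$L{\left(-42 \right)} - 4218 = \left(-434 - -2604\right) - 4218 = \left(-434 + 2604\right) - 4218 = 2170 - 4218 = -2048$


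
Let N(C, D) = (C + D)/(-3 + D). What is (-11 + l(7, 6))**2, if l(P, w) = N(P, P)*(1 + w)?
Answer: 729/4 ≈ 182.25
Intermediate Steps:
N(C, D) = (C + D)/(-3 + D)
l(P, w) = 2*P*(1 + w)/(-3 + P) (l(P, w) = ((P + P)/(-3 + P))*(1 + w) = ((2*P)/(-3 + P))*(1 + w) = (2*P/(-3 + P))*(1 + w) = 2*P*(1 + w)/(-3 + P))
(-11 + l(7, 6))**2 = (-11 + 2*7*(1 + 6)/(-3 + 7))**2 = (-11 + 2*7*7/4)**2 = (-11 + 2*7*(1/4)*7)**2 = (-11 + 49/2)**2 = (27/2)**2 = 729/4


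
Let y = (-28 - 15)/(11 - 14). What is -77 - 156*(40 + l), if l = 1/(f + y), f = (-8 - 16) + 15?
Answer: -25385/4 ≈ -6346.3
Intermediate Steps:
y = 43/3 (y = -43/(-3) = -43*(-1/3) = 43/3 ≈ 14.333)
f = -9 (f = -24 + 15 = -9)
l = 3/16 (l = 1/(-9 + 43/3) = 1/(16/3) = 3/16 ≈ 0.18750)
-77 - 156*(40 + l) = -77 - 156*(40 + 3/16) = -77 - 156*643/16 = -77 - 25077/4 = -25385/4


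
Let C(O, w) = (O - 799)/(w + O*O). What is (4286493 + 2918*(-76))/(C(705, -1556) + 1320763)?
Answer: 2013945231025/654397122753 ≈ 3.0776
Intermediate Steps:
C(O, w) = (-799 + O)/(w + O**2)
(4286493 + 2918*(-76))/(C(705, -1556) + 1320763) = (4286493 + 2918*(-76))/((-799 + 705)/(-1556 + 705**2) + 1320763) = (4286493 - 221768)/(-94/(-1556 + 497025) + 1320763) = 4064725/(-94/495469 + 1320763) = 4064725/(654397122753/495469) = 4064725*(495469/654397122753) = 2013945231025/654397122753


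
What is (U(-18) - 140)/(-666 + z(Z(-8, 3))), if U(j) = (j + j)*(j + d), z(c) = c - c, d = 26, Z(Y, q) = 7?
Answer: 214/333 ≈ 0.64264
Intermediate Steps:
z(c) = 0
U(j) = 2*j*(26 + j) (U(j) = (j + j)*(j + 26) = (2*j)*(26 + j) = 2*j*(26 + j))
(U(-18) - 140)/(-666 + z(Z(-8, 3))) = (2*(-18)*(26 - 18) - 140)/(-666 + 0) = (2*(-18)*8 - 140)/(-666) = (-288 - 140)*(-1/666) = -428*(-1/666) = 214/333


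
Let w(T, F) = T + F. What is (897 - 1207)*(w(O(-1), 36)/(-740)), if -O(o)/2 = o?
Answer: 589/37 ≈ 15.919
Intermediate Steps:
O(o) = -2*o
w(T, F) = F + T
(897 - 1207)*(w(O(-1), 36)/(-740)) = (897 - 1207)*((36 - 2*(-1))/(-740)) = -310*(36 + 2)*(-1)/740 = -11780*(-1)/740 = -310*(-19/370) = 589/37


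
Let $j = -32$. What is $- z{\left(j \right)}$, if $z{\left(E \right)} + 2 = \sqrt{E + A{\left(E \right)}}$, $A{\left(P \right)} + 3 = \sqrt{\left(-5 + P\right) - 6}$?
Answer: $2 - \sqrt{-35 + i \sqrt{43}} \approx 1.4482 - 5.9418 i$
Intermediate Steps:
$A{\left(P \right)} = -3 + \sqrt{-11 + P}$ ($A{\left(P \right)} = -3 + \sqrt{\left(-5 + P\right) - 6} = -3 + \sqrt{-11 + P}$)
$z{\left(E \right)} = -2 + \sqrt{-3 + E + \sqrt{-11 + E}}$ ($z{\left(E \right)} = -2 + \sqrt{E + \left(-3 + \sqrt{-11 + E}\right)} = -2 + \sqrt{-3 + E + \sqrt{-11 + E}}$)
$- z{\left(j \right)} = - (-2 + \sqrt{-3 - 32 + \sqrt{-11 - 32}}) = - (-2 + \sqrt{-3 - 32 + \sqrt{-43}}) = - (-2 + \sqrt{-3 - 32 + i \sqrt{43}}) = - (-2 + \sqrt{-35 + i \sqrt{43}}) = 2 - \sqrt{-35 + i \sqrt{43}}$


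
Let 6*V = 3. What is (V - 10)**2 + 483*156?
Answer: 301753/4 ≈ 75438.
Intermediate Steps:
V = 1/2 (V = (1/6)*3 = 1/2 ≈ 0.50000)
(V - 10)**2 + 483*156 = (1/2 - 10)**2 + 483*156 = (-19/2)**2 + 75348 = 361/4 + 75348 = 301753/4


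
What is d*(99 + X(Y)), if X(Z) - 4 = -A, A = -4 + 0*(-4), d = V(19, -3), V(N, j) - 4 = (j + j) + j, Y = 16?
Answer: -535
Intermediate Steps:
V(N, j) = 4 + 3*j (V(N, j) = 4 + ((j + j) + j) = 4 + (2*j + j) = 4 + 3*j)
d = -5 (d = 4 + 3*(-3) = 4 - 9 = -5)
A = -4 (A = -4 + 0 = -4)
X(Z) = 8 (X(Z) = 4 - 1*(-4) = 4 + 4 = 8)
d*(99 + X(Y)) = -5*(99 + 8) = -5*107 = -535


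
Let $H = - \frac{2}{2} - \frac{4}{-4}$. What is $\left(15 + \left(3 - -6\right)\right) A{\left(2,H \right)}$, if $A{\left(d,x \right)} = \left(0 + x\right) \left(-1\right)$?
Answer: $0$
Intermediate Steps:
$H = 0$ ($H = \left(-2\right) \frac{1}{2} - -1 = -1 + 1 = 0$)
$A{\left(d,x \right)} = - x$ ($A{\left(d,x \right)} = x \left(-1\right) = - x$)
$\left(15 + \left(3 - -6\right)\right) A{\left(2,H \right)} = \left(15 + \left(3 - -6\right)\right) \left(\left(-1\right) 0\right) = \left(15 + \left(3 + 6\right)\right) 0 = \left(15 + 9\right) 0 = 24 \cdot 0 = 0$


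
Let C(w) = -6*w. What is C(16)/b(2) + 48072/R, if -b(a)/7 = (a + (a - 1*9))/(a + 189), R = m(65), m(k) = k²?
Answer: -15157416/29575 ≈ -512.51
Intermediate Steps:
R = 4225 (R = 65² = 4225)
b(a) = -7*(-9 + 2*a)/(189 + a) (b(a) = -7*(a + (a - 1*9))/(a + 189) = -7*(a + (a - 9))/(189 + a) = -7*(a + (-9 + a))/(189 + a) = -7*(-9 + 2*a)/(189 + a))
C(16)/b(2) + 48072/R = (-6*16)/((7*(9 - 2*2)/(189 + 2))) + 48072/4225 = -96*191/(7*(9 - 4)) + 48072*(1/4225) = -96/(7*(1/191)*5) + 48072/4225 = -96/35/191 + 48072/4225 = -96*191/35 + 48072/4225 = -18336/35 + 48072/4225 = -15157416/29575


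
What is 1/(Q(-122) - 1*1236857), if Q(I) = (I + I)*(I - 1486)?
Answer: -1/844505 ≈ -1.1841e-6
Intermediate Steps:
Q(I) = 2*I*(-1486 + I) (Q(I) = (2*I)*(-1486 + I) = 2*I*(-1486 + I))
1/(Q(-122) - 1*1236857) = 1/(2*(-122)*(-1486 - 122) - 1*1236857) = 1/(2*(-122)*(-1608) - 1236857) = 1/(392352 - 1236857) = 1/(-844505) = -1/844505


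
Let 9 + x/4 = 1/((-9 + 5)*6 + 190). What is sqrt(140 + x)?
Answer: sqrt(716622)/83 ≈ 10.199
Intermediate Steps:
x = -2986/83 (x = -36 + 4/((-9 + 5)*6 + 190) = -36 + 4/(-4*6 + 190) = -36 + 4/(-24 + 190) = -36 + 4/166 = -36 + 4*(1/166) = -36 + 2/83 = -2986/83 ≈ -35.976)
sqrt(140 + x) = sqrt(140 - 2986/83) = sqrt(8634/83) = sqrt(716622)/83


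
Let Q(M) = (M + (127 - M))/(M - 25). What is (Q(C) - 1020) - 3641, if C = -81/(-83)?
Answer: -9304575/1994 ≈ -4666.3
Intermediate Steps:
C = 81/83 (C = -81*(-1/83) = 81/83 ≈ 0.97590)
Q(M) = 127/(-25 + M)
(Q(C) - 1020) - 3641 = (127/(-25 + 81/83) - 1020) - 3641 = (127/(-1994/83) - 1020) - 3641 = (127*(-83/1994) - 1020) - 3641 = (-10541/1994 - 1020) - 3641 = -2044421/1994 - 3641 = -9304575/1994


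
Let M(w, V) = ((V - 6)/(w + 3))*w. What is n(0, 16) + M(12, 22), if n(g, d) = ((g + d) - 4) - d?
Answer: 44/5 ≈ 8.8000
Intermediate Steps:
n(g, d) = -4 + g (n(g, d) = ((d + g) - 4) - d = (-4 + d + g) - d = -4 + g)
M(w, V) = w*(-6 + V)/(3 + w) (M(w, V) = ((-6 + V)/(3 + w))*w = w*(-6 + V)/(3 + w))
n(0, 16) + M(12, 22) = (-4 + 0) + 12*(-6 + 22)/(3 + 12) = -4 + 12*16/15 = -4 + 12*(1/15)*16 = -4 + 64/5 = 44/5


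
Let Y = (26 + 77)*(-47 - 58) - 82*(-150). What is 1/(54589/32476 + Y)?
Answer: 32476/48281449 ≈ 0.00067264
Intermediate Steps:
Y = 1485 (Y = 103*(-105) + 12300 = -10815 + 12300 = 1485)
1/(54589/32476 + Y) = 1/(54589/32476 + 1485) = 1/(48281449/32476) = 32476/48281449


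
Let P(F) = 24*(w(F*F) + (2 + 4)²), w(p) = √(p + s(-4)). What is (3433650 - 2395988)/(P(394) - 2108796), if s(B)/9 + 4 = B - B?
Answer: -91138372291/185136996726 - 20753240*√97/92568498363 ≈ -0.49448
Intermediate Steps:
s(B) = -36 (s(B) = -36 + 9*(B - B) = -36 + 9*0 = -36 + 0 = -36)
w(p) = √(-36 + p) (w(p) = √(p - 36) = √(-36 + p))
P(F) = 864 + 24*√(-36 + F²) (P(F) = 24*(√(-36 + F*F) + (2 + 4)²) = 24*(√(-36 + F²) + 6²) = 24*(√(-36 + F²) + 36) = 24*(36 + √(-36 + F²)) = 864 + 24*√(-36 + F²))
(3433650 - 2395988)/(P(394) - 2108796) = (3433650 - 2395988)/((864 + 24*√(-36 + 394²)) - 2108796) = 1037662/((864 + 24*√(-36 + 155236)) - 2108796) = 1037662/((864 + 24*√155200) - 2108796) = 1037662/((864 + 24*(40*√97)) - 2108796) = 1037662/((864 + 960*√97) - 2108796) = 1037662/(-2107932 + 960*√97)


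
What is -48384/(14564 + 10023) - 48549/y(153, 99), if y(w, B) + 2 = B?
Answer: -1198367511/2384939 ≈ -502.47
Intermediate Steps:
y(w, B) = -2 + B
-48384/(14564 + 10023) - 48549/y(153, 99) = -48384/(14564 + 10023) - 48549/(-2 + 99) = -48384/24587 - 48549/97 = -1198367511/2384939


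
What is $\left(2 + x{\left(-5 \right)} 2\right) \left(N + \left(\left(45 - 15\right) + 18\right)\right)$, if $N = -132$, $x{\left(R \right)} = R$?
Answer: $672$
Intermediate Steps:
$\left(2 + x{\left(-5 \right)} 2\right) \left(N + \left(\left(45 - 15\right) + 18\right)\right) = \left(2 - 10\right) \left(-132 + \left(\left(45 - 15\right) + 18\right)\right) = \left(2 - 10\right) \left(-132 + \left(30 + 18\right)\right) = - 8 \left(-132 + 48\right) = \left(-8\right) \left(-84\right) = 672$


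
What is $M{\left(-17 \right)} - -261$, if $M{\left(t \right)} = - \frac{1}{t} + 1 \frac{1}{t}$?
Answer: $261$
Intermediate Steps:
$M{\left(t \right)} = 0$ ($M{\left(t \right)} = - \frac{1}{t} + \frac{1}{t} = 0$)
$M{\left(-17 \right)} - -261 = 0 - -261 = 0 + 261 = 261$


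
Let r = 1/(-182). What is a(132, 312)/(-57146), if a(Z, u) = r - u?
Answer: 56785/10400572 ≈ 0.0054598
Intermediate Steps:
r = -1/182 ≈ -0.0054945
a(Z, u) = -1/182 - u
a(132, 312)/(-57146) = (-1/182 - 1*312)/(-57146) = (-1/182 - 312)*(-1/57146) = -56785/182*(-1/57146) = 56785/10400572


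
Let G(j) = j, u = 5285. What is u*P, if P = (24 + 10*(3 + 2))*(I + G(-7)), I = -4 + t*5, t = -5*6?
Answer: -62965490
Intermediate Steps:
t = -30
I = -154 (I = -4 - 30*5 = -4 - 150 = -154)
P = -11914 (P = (24 + 10*(3 + 2))*(-154 - 7) = (24 + 10*5)*(-161) = (24 + 50)*(-161) = 74*(-161) = -11914)
u*P = 5285*(-11914) = -62965490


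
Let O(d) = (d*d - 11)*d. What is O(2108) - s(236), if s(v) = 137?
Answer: 9367220387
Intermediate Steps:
O(d) = d*(-11 + d²) (O(d) = (d² - 11)*d = (-11 + d²)*d = d*(-11 + d²))
O(2108) - s(236) = 2108*(-11 + 2108²) - 1*137 = 2108*(-11 + 4443664) - 137 = 2108*4443653 - 137 = 9367220524 - 137 = 9367220387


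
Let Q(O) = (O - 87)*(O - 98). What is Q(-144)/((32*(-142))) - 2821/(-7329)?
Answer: -28349081/2378784 ≈ -11.917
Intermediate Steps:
Q(O) = (-98 + O)*(-87 + O) (Q(O) = (-87 + O)*(-98 + O) = (-98 + O)*(-87 + O))
Q(-144)/((32*(-142))) - 2821/(-7329) = (8526 + (-144)**2 - 185*(-144))/((32*(-142))) - 2821/(-7329) = (8526 + 20736 + 26640)/(-4544) - 2821*(-1/7329) = 55902*(-1/4544) + 403/1047 = -27951/2272 + 403/1047 = -28349081/2378784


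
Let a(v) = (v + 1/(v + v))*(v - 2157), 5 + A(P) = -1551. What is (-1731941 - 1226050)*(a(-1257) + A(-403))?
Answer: -5316824260586697/419 ≈ -1.2689e+13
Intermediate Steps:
A(P) = -1556 (A(P) = -5 - 1551 = -1556)
a(v) = (-2157 + v)*(v + 1/(2*v)) (a(v) = (v + 1/(2*v))*(-2157 + v) = (-2157 + v)*(v + 1/(2*v)))
(-1731941 - 1226050)*(a(-1257) + A(-403)) = (-1731941 - 1226050)*((½ + (-1257)² - 2157*(-1257) - 2157/2/(-1257)) - 1556) = -2957991*((½ + 1580049 + 2711349 - 2157/2*(-1/1257)) - 1556) = -2957991*((½ + 1580049 + 2711349 + 719/838) - 1556) = -2957991*(1798096331/419 - 1556) = -2957991*1797444367/419 = -5316824260586697/419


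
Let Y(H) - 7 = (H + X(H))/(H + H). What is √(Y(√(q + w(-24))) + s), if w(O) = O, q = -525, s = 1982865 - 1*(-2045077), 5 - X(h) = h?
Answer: √(539567936244 - 1830*I*√61)/366 ≈ 2007.0 - 2.6582e-5*I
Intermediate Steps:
X(h) = 5 - h
s = 4027942 (s = 1982865 + 2045077 = 4027942)
Y(H) = 7 + 5/(2*H) (Y(H) = 7 + (H + (5 - H))/(H + H) = 7 + 5/((2*H)) = 7 + 5*(1/(2*H)) = 7 + 5/(2*H))
√(Y(√(q + w(-24))) + s) = √((7 + 5/(2*(√(-525 - 24)))) + 4027942) = √((7 + 5/(2*(√(-549)))) + 4027942) = √((7 + 5/(2*((3*I*√61)))) + 4027942) = √((7 + 5*(-I*√61/183)/2) + 4027942) = √((7 - 5*I*√61/366) + 4027942) = √(4027949 - 5*I*√61/366)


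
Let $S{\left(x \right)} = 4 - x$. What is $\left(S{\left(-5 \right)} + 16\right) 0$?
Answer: $0$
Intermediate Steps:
$\left(S{\left(-5 \right)} + 16\right) 0 = \left(\left(4 - -5\right) + 16\right) 0 = \left(\left(4 + 5\right) + 16\right) 0 = \left(9 + 16\right) 0 = 25 \cdot 0 = 0$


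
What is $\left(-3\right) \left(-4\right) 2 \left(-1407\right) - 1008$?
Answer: $-34776$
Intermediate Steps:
$\left(-3\right) \left(-4\right) 2 \left(-1407\right) - 1008 = 12 \cdot 2 \left(-1407\right) - 1008 = 24 \left(-1407\right) - 1008 = -33768 - 1008 = -34776$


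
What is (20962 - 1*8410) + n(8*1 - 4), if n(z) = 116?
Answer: 12668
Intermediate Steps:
(20962 - 1*8410) + n(8*1 - 4) = (20962 - 1*8410) + 116 = (20962 - 8410) + 116 = 12552 + 116 = 12668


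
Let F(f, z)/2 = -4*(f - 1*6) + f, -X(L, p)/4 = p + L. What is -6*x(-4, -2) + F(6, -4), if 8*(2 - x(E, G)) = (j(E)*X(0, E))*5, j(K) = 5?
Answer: 300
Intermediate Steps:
X(L, p) = -4*L - 4*p (X(L, p) = -4*(p + L) = -4*(L + p) = -4*L - 4*p)
F(f, z) = 48 - 6*f (F(f, z) = 2*(-4*(f - 1*6) + f) = 2*(-4*(f - 6) + f) = 2*(-4*(-6 + f) + f) = 2*((24 - 4*f) + f) = 2*(24 - 3*f) = 48 - 6*f)
x(E, G) = 2 + 25*E/2 (x(E, G) = 2 - 5*(-4*0 - 4*E)*5/8 = 2 - 5*(0 - 4*E)*5/8 = 2 - 5*(-4*E)*5/8 = 2 - (-20*E)*5/8 = 2 - (-25)*E/2 = 2 + 25*E/2)
-6*x(-4, -2) + F(6, -4) = -6*(2 + (25/2)*(-4)) + (48 - 6*6) = -6*(2 - 50) + (48 - 36) = -6*(-48) + 12 = 288 + 12 = 300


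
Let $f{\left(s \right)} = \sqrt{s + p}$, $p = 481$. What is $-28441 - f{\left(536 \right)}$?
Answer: $-28441 - 3 \sqrt{113} \approx -28473.0$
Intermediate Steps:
$f{\left(s \right)} = \sqrt{481 + s}$ ($f{\left(s \right)} = \sqrt{s + 481} = \sqrt{481 + s}$)
$-28441 - f{\left(536 \right)} = -28441 - \sqrt{481 + 536} = -28441 - \sqrt{1017} = -28441 - 3 \sqrt{113}$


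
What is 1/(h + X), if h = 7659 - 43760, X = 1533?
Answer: -1/34568 ≈ -2.8928e-5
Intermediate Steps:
h = -36101
1/(h + X) = 1/(-36101 + 1533) = 1/(-34568) = -1/34568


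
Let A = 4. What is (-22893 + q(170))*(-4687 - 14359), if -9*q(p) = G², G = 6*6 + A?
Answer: 3954654302/9 ≈ 4.3941e+8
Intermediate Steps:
G = 40 (G = 6*6 + 4 = 36 + 4 = 40)
q(p) = -1600/9 (q(p) = -⅑*40² = -⅑*1600 = -1600/9)
(-22893 + q(170))*(-4687 - 14359) = (-22893 - 1600/9)*(-4687 - 14359) = -207637/9*(-19046) = 3954654302/9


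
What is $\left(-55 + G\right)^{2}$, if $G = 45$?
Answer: $100$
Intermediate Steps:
$\left(-55 + G\right)^{2} = \left(-55 + 45\right)^{2} = \left(-10\right)^{2} = 100$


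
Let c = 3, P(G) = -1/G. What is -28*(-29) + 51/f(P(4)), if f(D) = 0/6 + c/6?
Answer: 914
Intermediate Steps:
f(D) = ½ (f(D) = 0/6 + 3/6 = 0*(⅙) + 3*(⅙) = 0 + ½ = ½)
-28*(-29) + 51/f(P(4)) = -28*(-29) + 51/(½) = 812 + 51*2 = 812 + 102 = 914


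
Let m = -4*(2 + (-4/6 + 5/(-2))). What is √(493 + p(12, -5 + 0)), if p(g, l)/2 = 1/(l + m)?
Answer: √487 ≈ 22.068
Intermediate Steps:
m = 14/3 (m = -4*(2 + (-4*⅙ + 5*(-½))) = -4*(2 + (-⅔ - 5/2)) = -4*(2 - 19/6) = -4*(-7/6) = 14/3 ≈ 4.6667)
p(g, l) = 2/(14/3 + l) (p(g, l) = 2/(l + 14/3) = 2/(14/3 + l))
√(493 + p(12, -5 + 0)) = √(493 + 6/(14 + 3*(-5 + 0))) = √(493 + 6/(14 + 3*(-5))) = √(493 + 6/(14 - 15)) = √(493 + 6/(-1)) = √(493 + 6*(-1)) = √(493 - 6) = √487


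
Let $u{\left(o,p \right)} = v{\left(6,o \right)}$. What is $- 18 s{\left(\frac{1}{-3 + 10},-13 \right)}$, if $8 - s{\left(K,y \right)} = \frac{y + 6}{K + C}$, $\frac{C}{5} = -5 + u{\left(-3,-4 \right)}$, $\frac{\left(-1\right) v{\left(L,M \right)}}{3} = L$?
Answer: $- \frac{19149}{134} \approx -142.9$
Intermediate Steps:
$v{\left(L,M \right)} = - 3 L$
$u{\left(o,p \right)} = -18$ ($u{\left(o,p \right)} = \left(-3\right) 6 = -18$)
$C = -115$ ($C = 5 \left(-5 - 18\right) = 5 \left(-23\right) = -115$)
$s{\left(K,y \right)} = 8 - \frac{6 + y}{-115 + K}$ ($s{\left(K,y \right)} = 8 - \frac{y + 6}{K - 115} = 8 - \frac{6 + y}{-115 + K}$)
$- 18 s{\left(\frac{1}{-3 + 10},-13 \right)} = - 18 \frac{-926 - -13 + \frac{8}{-3 + 10}}{-115 + \frac{1}{-3 + 10}} = - 18 \frac{-926 + 13 + \frac{8}{7}}{-115 + \frac{1}{7}} = - 18 \frac{-926 + 13 + 8 \cdot \frac{1}{7}}{-115 + \frac{1}{7}} = - 18 \frac{-926 + 13 + \frac{8}{7}}{- \frac{804}{7}} = - 18 \left(\left(- \frac{7}{804}\right) \left(- \frac{6383}{7}\right)\right) = \left(-18\right) \frac{6383}{804} = - \frac{19149}{134}$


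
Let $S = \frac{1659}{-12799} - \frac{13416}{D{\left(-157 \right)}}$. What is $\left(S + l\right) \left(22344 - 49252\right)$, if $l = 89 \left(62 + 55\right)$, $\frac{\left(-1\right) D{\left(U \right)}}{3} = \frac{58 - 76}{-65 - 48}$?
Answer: $- \frac{119293030733072}{115191} \approx -1.0356 \cdot 10^{9}$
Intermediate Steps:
$D{\left(U \right)} = - \frac{54}{113}$ ($D{\left(U \right)} = - 3 \frac{58 - 76}{-65 - 48} = - 3 \left(- \frac{18}{-113}\right) = - 3 \left(\left(-18\right) \left(- \frac{1}{113}\right)\right) = \left(-3\right) \frac{18}{113} = - \frac{54}{113}$)
$l = 10413$ ($l = 89 \cdot 117 = 10413$)
$S = \frac{3233882801}{115191}$ ($S = \frac{1659}{-12799} - \frac{13416}{- \frac{54}{113}} = 1659 \left(- \frac{1}{12799}\right) - - \frac{252668}{9} = - \frac{1659}{12799} + \frac{252668}{9} = \frac{3233882801}{115191} \approx 28074.0$)
$\left(S + l\right) \left(22344 - 49252\right) = \left(\frac{3233882801}{115191} + 10413\right) \left(22344 - 49252\right) = \frac{4433366684}{115191} \left(-26908\right) = - \frac{119293030733072}{115191}$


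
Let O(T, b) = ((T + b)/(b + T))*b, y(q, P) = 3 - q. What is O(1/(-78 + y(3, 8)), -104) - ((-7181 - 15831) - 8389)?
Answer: 31297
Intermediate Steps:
O(T, b) = b (O(T, b) = ((T + b)/(T + b))*b = 1*b = b)
O(1/(-78 + y(3, 8)), -104) - ((-7181 - 15831) - 8389) = -104 - ((-7181 - 15831) - 8389) = -104 - (-23012 - 8389) = -104 - 1*(-31401) = -104 + 31401 = 31297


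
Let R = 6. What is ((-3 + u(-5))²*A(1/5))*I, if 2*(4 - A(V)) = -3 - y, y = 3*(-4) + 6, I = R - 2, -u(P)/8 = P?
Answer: 13690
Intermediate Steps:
u(P) = -8*P
I = 4 (I = 6 - 2 = 4)
y = -6 (y = -12 + 6 = -6)
A(V) = 5/2 (A(V) = 4 - (-3 - 1*(-6))/2 = 4 - (-3 + 6)/2 = 4 - ½*3 = 4 - 3/2 = 5/2)
((-3 + u(-5))²*A(1/5))*I = ((-3 - 8*(-5))²*(5/2))*4 = ((-3 + 40)²*(5/2))*4 = (37²*(5/2))*4 = (1369*(5/2))*4 = (6845/2)*4 = 13690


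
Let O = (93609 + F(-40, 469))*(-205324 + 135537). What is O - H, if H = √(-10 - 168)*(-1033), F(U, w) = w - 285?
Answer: -6545532091 + 1033*I*√178 ≈ -6.5455e+9 + 13782.0*I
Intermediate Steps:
F(U, w) = -285 + w
H = -1033*I*√178 (H = √(-178)*(-1033) = (I*√178)*(-1033) = -1033*I*√178 ≈ -13782.0*I)
O = -6545532091 (O = (93609 + (-285 + 469))*(-205324 + 135537) = (93609 + 184)*(-69787) = 93793*(-69787) = -6545532091)
O - H = -6545532091 - (-1033)*I*√178 = -6545532091 + 1033*I*√178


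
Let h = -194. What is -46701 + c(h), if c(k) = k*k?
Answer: -9065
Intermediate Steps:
c(k) = k²
-46701 + c(h) = -46701 + (-194)² = -46701 + 37636 = -9065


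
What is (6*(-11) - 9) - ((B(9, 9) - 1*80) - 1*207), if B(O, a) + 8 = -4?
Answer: 224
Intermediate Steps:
B(O, a) = -12 (B(O, a) = -8 - 4 = -12)
(6*(-11) - 9) - ((B(9, 9) - 1*80) - 1*207) = (6*(-11) - 9) - ((-12 - 1*80) - 1*207) = (-66 - 9) - ((-12 - 80) - 207) = -75 - (-92 - 207) = -75 - 1*(-299) = -75 + 299 = 224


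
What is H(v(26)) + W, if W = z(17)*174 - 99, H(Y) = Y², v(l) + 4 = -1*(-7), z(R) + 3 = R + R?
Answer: 5304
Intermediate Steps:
z(R) = -3 + 2*R (z(R) = -3 + (R + R) = -3 + 2*R)
v(l) = 3 (v(l) = -4 - 1*(-7) = -4 + 7 = 3)
W = 5295 (W = (-3 + 2*17)*174 - 99 = (-3 + 34)*174 - 99 = 31*174 - 99 = 5394 - 99 = 5295)
H(v(26)) + W = 3² + 5295 = 9 + 5295 = 5304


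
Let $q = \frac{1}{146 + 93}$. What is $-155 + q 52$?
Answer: $- \frac{36993}{239} \approx -154.78$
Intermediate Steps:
$q = \frac{1}{239} \approx 0.0041841$
$-155 + q 52 = -155 + \frac{1}{239} \cdot 52 = -155 + \frac{52}{239} = - \frac{36993}{239}$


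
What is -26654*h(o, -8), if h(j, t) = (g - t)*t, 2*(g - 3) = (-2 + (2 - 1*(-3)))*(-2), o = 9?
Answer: 1705856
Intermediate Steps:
g = 0 (g = 3 + ((-2 + (2 - 1*(-3)))*(-2))/2 = 3 + ((-2 + (2 + 3))*(-2))/2 = 3 + ((-2 + 5)*(-2))/2 = 3 + (3*(-2))/2 = 3 + (½)*(-6) = 3 - 3 = 0)
h(j, t) = -t² (h(j, t) = (0 - t)*t = (-t)*t = -t²)
-26654*h(o, -8) = -(-26654)*(-8)² = -(-26654)*64 = -26654*(-64) = 1705856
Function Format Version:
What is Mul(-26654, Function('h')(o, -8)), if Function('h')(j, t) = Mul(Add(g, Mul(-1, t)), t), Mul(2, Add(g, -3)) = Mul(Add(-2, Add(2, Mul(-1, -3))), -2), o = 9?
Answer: 1705856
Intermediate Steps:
g = 0 (g = Add(3, Mul(Rational(1, 2), Mul(Add(-2, Add(2, Mul(-1, -3))), -2))) = Add(3, Mul(Rational(1, 2), Mul(Add(-2, Add(2, 3)), -2))) = Add(3, Mul(Rational(1, 2), Mul(Add(-2, 5), -2))) = Add(3, Mul(Rational(1, 2), Mul(3, -2))) = Add(3, Mul(Rational(1, 2), -6)) = Add(3, -3) = 0)
Function('h')(j, t) = Mul(-1, Pow(t, 2)) (Function('h')(j, t) = Mul(Add(0, Mul(-1, t)), t) = Mul(Mul(-1, t), t) = Mul(-1, Pow(t, 2)))
Mul(-26654, Function('h')(o, -8)) = Mul(-26654, Mul(-1, Pow(-8, 2))) = Mul(-26654, Mul(-1, 64)) = Mul(-26654, -64) = 1705856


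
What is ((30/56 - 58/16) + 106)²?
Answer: 33212169/3136 ≈ 10591.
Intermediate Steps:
((30/56 - 58/16) + 106)² = ((30*(1/56) - 58*1/16) + 106)² = ((15/28 - 29/8) + 106)² = (-173/56 + 106)² = (5763/56)² = 33212169/3136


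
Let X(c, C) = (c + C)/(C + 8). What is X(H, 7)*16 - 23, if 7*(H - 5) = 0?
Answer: -51/5 ≈ -10.200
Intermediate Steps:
H = 5 (H = 5 + (⅐)*0 = 5 + 0 = 5)
X(c, C) = (C + c)/(8 + C)
X(H, 7)*16 - 23 = ((7 + 5)/(8 + 7))*16 - 23 = (12/15)*16 - 23 = ((1/15)*12)*16 - 23 = (⅘)*16 - 23 = 64/5 - 23 = -51/5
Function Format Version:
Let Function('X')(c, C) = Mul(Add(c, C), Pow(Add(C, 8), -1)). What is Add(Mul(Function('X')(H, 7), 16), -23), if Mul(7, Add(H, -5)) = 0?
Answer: Rational(-51, 5) ≈ -10.200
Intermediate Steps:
H = 5 (H = Add(5, Mul(Rational(1, 7), 0)) = Add(5, 0) = 5)
Function('X')(c, C) = Mul(Pow(Add(8, C), -1), Add(C, c)) (Function('X')(c, C) = Mul(Add(C, c), Pow(Add(8, C), -1)) = Mul(Pow(Add(8, C), -1), Add(C, c)))
Add(Mul(Function('X')(H, 7), 16), -23) = Add(Mul(Mul(Pow(Add(8, 7), -1), Add(7, 5)), 16), -23) = Add(Mul(Mul(Pow(15, -1), 12), 16), -23) = Add(Mul(Mul(Rational(1, 15), 12), 16), -23) = Add(Mul(Rational(4, 5), 16), -23) = Add(Rational(64, 5), -23) = Rational(-51, 5)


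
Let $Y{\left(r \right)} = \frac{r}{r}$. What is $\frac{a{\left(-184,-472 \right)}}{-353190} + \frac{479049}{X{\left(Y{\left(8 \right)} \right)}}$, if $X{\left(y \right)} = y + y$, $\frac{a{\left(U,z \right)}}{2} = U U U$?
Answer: $\frac{84610117163}{353190} \approx 2.3956 \cdot 10^{5}$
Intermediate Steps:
$a{\left(U,z \right)} = 2 U^{3}$ ($a{\left(U,z \right)} = 2 U U U = 2 U^{2} U = 2 U^{3}$)
$Y{\left(r \right)} = 1$
$X{\left(y \right)} = 2 y$
$\frac{a{\left(-184,-472 \right)}}{-353190} + \frac{479049}{X{\left(Y{\left(8 \right)} \right)}} = \frac{2 \left(-184\right)^{3}}{-353190} + \frac{479049}{2 \cdot 1} = 2 \left(-6229504\right) \left(- \frac{1}{353190}\right) + \frac{479049}{2} = \left(-12459008\right) \left(- \frac{1}{353190}\right) + 479049 \cdot \frac{1}{2} = \frac{6229504}{176595} + \frac{479049}{2} = \frac{84610117163}{353190}$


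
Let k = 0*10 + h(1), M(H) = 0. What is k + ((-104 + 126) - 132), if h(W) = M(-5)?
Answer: -110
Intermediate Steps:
h(W) = 0
k = 0 (k = 0*10 + 0 = 0 + 0 = 0)
k + ((-104 + 126) - 132) = 0 + ((-104 + 126) - 132) = 0 + (22 - 132) = 0 - 110 = -110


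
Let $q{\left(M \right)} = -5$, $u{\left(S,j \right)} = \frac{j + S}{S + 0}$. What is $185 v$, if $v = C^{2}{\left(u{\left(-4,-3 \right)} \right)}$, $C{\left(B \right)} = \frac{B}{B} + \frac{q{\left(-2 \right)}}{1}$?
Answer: $2960$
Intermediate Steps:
$u{\left(S,j \right)} = \frac{S + j}{S}$
$C{\left(B \right)} = -4$ ($C{\left(B \right)} = \frac{B}{B} - \frac{5}{1} = 1 - 5 = -4$)
$v = 16$ ($v = \left(-4\right)^{2} = 16$)
$185 v = 185 \cdot 16 = 2960$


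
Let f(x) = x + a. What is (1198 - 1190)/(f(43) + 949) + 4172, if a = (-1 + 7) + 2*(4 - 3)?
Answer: 521501/125 ≈ 4172.0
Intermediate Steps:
a = 8 (a = 6 + 2*1 = 6 + 2 = 8)
f(x) = 8 + x (f(x) = x + 8 = 8 + x)
(1198 - 1190)/(f(43) + 949) + 4172 = (1198 - 1190)/((8 + 43) + 949) + 4172 = 8/(51 + 949) + 4172 = 8/1000 + 4172 = 8*(1/1000) + 4172 = 1/125 + 4172 = 521501/125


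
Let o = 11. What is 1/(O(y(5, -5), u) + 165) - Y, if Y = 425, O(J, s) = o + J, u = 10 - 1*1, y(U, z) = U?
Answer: -76924/181 ≈ -424.99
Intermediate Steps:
u = 9 (u = 10 - 1 = 9)
O(J, s) = 11 + J
1/(O(y(5, -5), u) + 165) - Y = 1/((11 + 5) + 165) - 1*425 = 1/(16 + 165) - 425 = 1/181 - 425 = -76924/181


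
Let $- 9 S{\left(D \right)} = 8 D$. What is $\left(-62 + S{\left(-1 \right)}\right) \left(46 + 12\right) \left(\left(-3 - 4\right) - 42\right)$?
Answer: $\frac{1563100}{9} \approx 1.7368 \cdot 10^{5}$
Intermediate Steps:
$S{\left(D \right)} = - \frac{8 D}{9}$
$\left(-62 + S{\left(-1 \right)}\right) \left(46 + 12\right) \left(\left(-3 - 4\right) - 42\right) = \left(-62 - - \frac{8}{9}\right) \left(46 + 12\right) \left(\left(-3 - 4\right) - 42\right) = \left(-62 + \frac{8}{9}\right) 58 \left(\left(-3 - 4\right) - 42\right) = - \frac{550 \cdot 58 \left(-7 - 42\right)}{9} = - \frac{550 \cdot 58 \left(-49\right)}{9} = \left(- \frac{550}{9}\right) \left(-2842\right) = \frac{1563100}{9}$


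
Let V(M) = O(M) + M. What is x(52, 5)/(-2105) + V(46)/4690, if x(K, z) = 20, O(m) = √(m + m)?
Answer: 303/987245 + √23/2345 ≈ 0.0023520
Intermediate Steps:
O(m) = √2*√m (O(m) = √(2*m) = √2*√m)
V(M) = M + √2*√M (V(M) = √2*√M + M = M + √2*√M)
x(52, 5)/(-2105) + V(46)/4690 = 20/(-2105) + (46 + √2*√46)/4690 = 20*(-1/2105) + (46 + 2*√23)*(1/4690) = -4/421 + (23/2345 + √23/2345) = 303/987245 + √23/2345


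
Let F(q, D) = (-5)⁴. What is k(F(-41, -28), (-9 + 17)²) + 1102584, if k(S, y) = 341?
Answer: 1102925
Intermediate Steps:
F(q, D) = 625
k(F(-41, -28), (-9 + 17)²) + 1102584 = 341 + 1102584 = 1102925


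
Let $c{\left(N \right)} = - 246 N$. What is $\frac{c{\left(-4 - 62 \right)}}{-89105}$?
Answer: $- \frac{16236}{89105} \approx -0.18221$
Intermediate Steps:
$\frac{c{\left(-4 - 62 \right)}}{-89105} = \frac{\left(-246\right) \left(-4 - 62\right)}{-89105} = \left(-246\right) \left(-66\right) \left(- \frac{1}{89105}\right) = 16236 \left(- \frac{1}{89105}\right) = - \frac{16236}{89105}$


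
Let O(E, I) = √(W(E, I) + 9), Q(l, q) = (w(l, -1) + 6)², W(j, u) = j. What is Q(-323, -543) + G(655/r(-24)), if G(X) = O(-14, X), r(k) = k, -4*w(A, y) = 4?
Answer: 25 + I*√5 ≈ 25.0 + 2.2361*I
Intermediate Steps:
w(A, y) = -1 (w(A, y) = -¼*4 = -1)
Q(l, q) = 25 (Q(l, q) = (-1 + 6)² = 5² = 25)
O(E, I) = √(9 + E) (O(E, I) = √(E + 9) = √(9 + E))
G(X) = I*√5 (G(X) = √(9 - 14) = √(-5) = I*√5)
Q(-323, -543) + G(655/r(-24)) = 25 + I*√5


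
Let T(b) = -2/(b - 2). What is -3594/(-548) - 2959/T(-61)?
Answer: -12768666/137 ≈ -93202.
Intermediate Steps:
T(b) = -2/(-2 + b)
-3594/(-548) - 2959/T(-61) = -3594/(-548) - 2959/((-2/(-2 - 61))) = -3594*(-1/548) - 2959/((-2/(-63))) = 1797/274 - 2959/((-2*(-1/63))) = 1797/274 - 2959/2/63 = 1797/274 - 2959*63/2 = 1797/274 - 186417/2 = -12768666/137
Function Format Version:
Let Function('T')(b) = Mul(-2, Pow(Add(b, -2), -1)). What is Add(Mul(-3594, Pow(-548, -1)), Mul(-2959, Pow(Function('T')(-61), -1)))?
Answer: Rational(-12768666, 137) ≈ -93202.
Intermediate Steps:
Function('T')(b) = Mul(-2, Pow(Add(-2, b), -1))
Add(Mul(-3594, Pow(-548, -1)), Mul(-2959, Pow(Function('T')(-61), -1))) = Add(Mul(-3594, Pow(-548, -1)), Mul(-2959, Pow(Mul(-2, Pow(Add(-2, -61), -1)), -1))) = Add(Mul(-3594, Rational(-1, 548)), Mul(-2959, Pow(Mul(-2, Pow(-63, -1)), -1))) = Add(Rational(1797, 274), Mul(-2959, Pow(Mul(-2, Rational(-1, 63)), -1))) = Add(Rational(1797, 274), Mul(-2959, Pow(Rational(2, 63), -1))) = Add(Rational(1797, 274), Mul(-2959, Rational(63, 2))) = Add(Rational(1797, 274), Rational(-186417, 2)) = Rational(-12768666, 137)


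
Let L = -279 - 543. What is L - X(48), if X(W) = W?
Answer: -870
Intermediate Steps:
L = -822
L - X(48) = -822 - 1*48 = -822 - 48 = -870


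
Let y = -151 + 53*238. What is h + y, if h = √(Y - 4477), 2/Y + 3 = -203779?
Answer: 12463 + 6*I*√1291089186698/101891 ≈ 12463.0 + 66.91*I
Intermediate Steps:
Y = -1/101891 (Y = 2/(-3 - 203779) = 2/(-203782) = 2*(-1/203782) = -1/101891 ≈ -9.8144e-6)
h = 6*I*√1291089186698/101891 (h = √(-1/101891 - 4477) = √(-456166008/101891) = 6*I*√1291089186698/101891 ≈ 66.91*I)
y = 12463 (y = -151 + 12614 = 12463)
h + y = 6*I*√1291089186698/101891 + 12463 = 12463 + 6*I*√1291089186698/101891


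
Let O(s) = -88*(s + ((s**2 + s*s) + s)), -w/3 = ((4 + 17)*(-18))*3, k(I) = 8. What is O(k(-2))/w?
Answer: -704/189 ≈ -3.7249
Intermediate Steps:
w = 3402 (w = -3*(4 + 17)*(-18)*3 = -3*21*(-18)*3 = -(-1134)*3 = -3*(-1134) = 3402)
O(s) = -176*s - 176*s**2 (O(s) = -88*(s + ((s**2 + s**2) + s)) = -88*(s + (2*s**2 + s)) = -88*(s + (s + 2*s**2)) = -88*(2*s + 2*s**2) = -176*s - 176*s**2)
O(k(-2))/w = -176*8*(1 + 8)/3402 = -176*8*9*(1/3402) = -12672*1/3402 = -704/189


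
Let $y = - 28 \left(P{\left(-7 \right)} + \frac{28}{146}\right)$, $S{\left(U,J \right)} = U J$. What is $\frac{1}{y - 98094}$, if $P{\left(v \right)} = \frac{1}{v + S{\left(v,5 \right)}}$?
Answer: $- \frac{219}{21483616} \approx -1.0194 \cdot 10^{-5}$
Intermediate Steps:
$S{\left(U,J \right)} = J U$
$P{\left(v \right)} = \frac{1}{6 v}$ ($P{\left(v \right)} = \frac{1}{v + 5 v} = \frac{1}{6 v}$)
$y = - \frac{1030}{219}$ ($y = - 28 \left(\frac{1}{6 \left(-7\right)} + \frac{28}{146}\right) = - 28 \left(\frac{1}{6} \left(- \frac{1}{7}\right) + 28 \cdot \frac{1}{146}\right) = - 28 \left(- \frac{1}{42} + \frac{14}{73}\right) = \left(-28\right) \frac{515}{3066} = - \frac{1030}{219} \approx -4.7032$)
$\frac{1}{y - 98094} = \frac{1}{- \frac{1030}{219} - 98094} = \frac{1}{- \frac{21483616}{219}} = - \frac{219}{21483616}$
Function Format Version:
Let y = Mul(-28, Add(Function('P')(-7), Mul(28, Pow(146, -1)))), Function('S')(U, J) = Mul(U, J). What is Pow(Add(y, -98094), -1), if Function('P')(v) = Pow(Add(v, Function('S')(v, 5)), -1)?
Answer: Rational(-219, 21483616) ≈ -1.0194e-5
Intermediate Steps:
Function('S')(U, J) = Mul(J, U)
Function('P')(v) = Mul(Rational(1, 6), Pow(v, -1)) (Function('P')(v) = Pow(Add(v, Mul(5, v)), -1) = Pow(Mul(6, v), -1) = Mul(Rational(1, 6), Pow(v, -1)))
y = Rational(-1030, 219) (y = Mul(-28, Add(Mul(Rational(1, 6), Pow(-7, -1)), Mul(28, Pow(146, -1)))) = Mul(-28, Add(Mul(Rational(1, 6), Rational(-1, 7)), Mul(28, Rational(1, 146)))) = Mul(-28, Add(Rational(-1, 42), Rational(14, 73))) = Mul(-28, Rational(515, 3066)) = Rational(-1030, 219) ≈ -4.7032)
Pow(Add(y, -98094), -1) = Pow(Add(Rational(-1030, 219), -98094), -1) = Pow(Rational(-21483616, 219), -1) = Rational(-219, 21483616)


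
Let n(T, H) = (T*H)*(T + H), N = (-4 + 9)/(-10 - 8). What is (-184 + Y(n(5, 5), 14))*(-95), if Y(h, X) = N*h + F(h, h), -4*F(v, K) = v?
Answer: 540265/18 ≈ 30015.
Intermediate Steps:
F(v, K) = -v/4
N = -5/18 (N = 5/(-18) = 5*(-1/18) = -5/18 ≈ -0.27778)
n(T, H) = H*T*(H + T) (n(T, H) = (H*T)*(H + T) = H*T*(H + T))
Y(h, X) = -19*h/36 (Y(h, X) = -5*h/18 - h/4 = -19*h/36)
(-184 + Y(n(5, 5), 14))*(-95) = (-184 - 95*5*(5 + 5)/36)*(-95) = (-184 - 95*5*10/36)*(-95) = (-184 - 19/36*250)*(-95) = (-184 - 2375/18)*(-95) = -5687/18*(-95) = 540265/18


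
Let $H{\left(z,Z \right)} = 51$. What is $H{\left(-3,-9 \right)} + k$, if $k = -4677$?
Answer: $-4626$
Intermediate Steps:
$H{\left(-3,-9 \right)} + k = 51 - 4677 = -4626$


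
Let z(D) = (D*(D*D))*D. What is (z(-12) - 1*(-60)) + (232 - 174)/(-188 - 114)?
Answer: 3140167/151 ≈ 20796.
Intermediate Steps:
z(D) = D⁴ (z(D) = (D*D²)*D = D³*D = D⁴)
(z(-12) - 1*(-60)) + (232 - 174)/(-188 - 114) = ((-12)⁴ - 1*(-60)) + (232 - 174)/(-188 - 114) = (20736 + 60) + 58/(-302) = 20796 + 58*(-1/302) = 20796 - 29/151 = 3140167/151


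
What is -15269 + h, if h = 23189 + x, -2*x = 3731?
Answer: 12109/2 ≈ 6054.5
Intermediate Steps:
x = -3731/2 (x = -½*3731 = -3731/2 ≈ -1865.5)
h = 42647/2 (h = 23189 - 3731/2 = 42647/2 ≈ 21324.)
-15269 + h = -15269 + 42647/2 = 12109/2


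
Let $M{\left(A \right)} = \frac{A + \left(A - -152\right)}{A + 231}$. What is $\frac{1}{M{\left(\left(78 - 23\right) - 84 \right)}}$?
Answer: $\frac{101}{47} \approx 2.1489$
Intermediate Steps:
$M{\left(A \right)} = \frac{152 + 2 A}{231 + A}$ ($M{\left(A \right)} = \frac{A + \left(A + 152\right)}{231 + A} = \frac{A + \left(152 + A\right)}{231 + A} = \frac{152 + 2 A}{231 + A}$)
$\frac{1}{M{\left(\left(78 - 23\right) - 84 \right)}} = \frac{1}{2 \frac{1}{231 + \left(\left(78 - 23\right) - 84\right)} \left(76 + \left(\left(78 - 23\right) - 84\right)\right)} = \frac{1}{2 \frac{1}{231 + \left(55 - 84\right)} \left(76 + \left(55 - 84\right)\right)} = \frac{1}{2 \frac{1}{231 - 29} \left(76 - 29\right)} = \frac{1}{2 \cdot \frac{1}{202} \cdot 47} = \frac{1}{\frac{47}{101}} = \frac{101}{47}$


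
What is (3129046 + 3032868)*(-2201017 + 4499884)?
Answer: 14165420751438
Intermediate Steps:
(3129046 + 3032868)*(-2201017 + 4499884) = 6161914*2298867 = 14165420751438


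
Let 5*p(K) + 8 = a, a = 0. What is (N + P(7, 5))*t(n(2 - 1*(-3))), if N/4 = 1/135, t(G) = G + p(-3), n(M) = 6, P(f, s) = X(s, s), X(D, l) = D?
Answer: 14938/675 ≈ 22.130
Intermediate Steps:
p(K) = -8/5 (p(K) = -8/5 + (1/5)*0 = -8/5 + 0 = -8/5)
P(f, s) = s
t(G) = -8/5 + G (t(G) = G - 8/5 = -8/5 + G)
N = 4/135 (N = 4*(1/135) = 4/135 ≈ 0.029630)
(N + P(7, 5))*t(n(2 - 1*(-3))) = (4/135 + 5)*(-8/5 + 6) = (679/135)*(22/5) = 14938/675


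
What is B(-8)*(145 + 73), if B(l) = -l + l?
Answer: 0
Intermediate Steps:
B(l) = 0
B(-8)*(145 + 73) = 0*(145 + 73) = 0*218 = 0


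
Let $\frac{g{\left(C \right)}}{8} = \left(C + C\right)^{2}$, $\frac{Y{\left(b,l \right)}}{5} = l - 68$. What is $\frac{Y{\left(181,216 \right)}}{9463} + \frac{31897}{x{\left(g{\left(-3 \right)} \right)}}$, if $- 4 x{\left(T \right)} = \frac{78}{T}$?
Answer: $- \frac{57953522092}{123019} \approx -4.7109 \cdot 10^{5}$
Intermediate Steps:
$Y{\left(b,l \right)} = -340 + 5 l$ ($Y{\left(b,l \right)} = 5 \left(l - 68\right) = 5 \left(-68 + l\right) = -340 + 5 l$)
$g{\left(C \right)} = 32 C^{2}$ ($g{\left(C \right)} = 8 \left(C + C\right)^{2} = 8 \left(2 C\right)^{2} = 8 \cdot 4 C^{2} = 32 C^{2}$)
$x{\left(T \right)} = - \frac{39}{2 T}$ ($x{\left(T \right)} = - \frac{78 \frac{1}{T}}{4} = - \frac{39}{2 T}$)
$\frac{Y{\left(181,216 \right)}}{9463} + \frac{31897}{x{\left(g{\left(-3 \right)} \right)}} = \frac{-340 + 5 \cdot 216}{9463} + \frac{31897}{\left(- \frac{39}{2}\right) \frac{1}{32 \left(-3\right)^{2}}} = \left(-340 + 1080\right) \frac{1}{9463} + \frac{31897}{\left(- \frac{39}{2}\right) \frac{1}{32 \cdot 9}} = 740 \cdot \frac{1}{9463} + \frac{31897}{\left(- \frac{39}{2}\right) \frac{1}{288}} = \frac{740}{9463} + \frac{31897}{\left(- \frac{39}{2}\right) \frac{1}{288}} = \frac{740}{9463} + \frac{31897}{- \frac{13}{192}} = \frac{740}{9463} + 31897 \left(- \frac{192}{13}\right) = \frac{740}{9463} - \frac{6124224}{13} = - \frac{57953522092}{123019}$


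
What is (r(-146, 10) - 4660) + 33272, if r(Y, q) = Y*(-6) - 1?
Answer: 29487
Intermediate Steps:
r(Y, q) = -1 - 6*Y (r(Y, q) = -6*Y - 1 = -1 - 6*Y)
(r(-146, 10) - 4660) + 33272 = ((-1 - 6*(-146)) - 4660) + 33272 = ((-1 + 876) - 4660) + 33272 = (875 - 4660) + 33272 = -3785 + 33272 = 29487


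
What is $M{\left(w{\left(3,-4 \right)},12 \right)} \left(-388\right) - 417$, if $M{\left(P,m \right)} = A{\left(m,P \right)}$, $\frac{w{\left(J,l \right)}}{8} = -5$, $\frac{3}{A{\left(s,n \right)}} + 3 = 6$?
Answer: $-805$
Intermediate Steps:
$A{\left(s,n \right)} = 1$ ($A{\left(s,n \right)} = \frac{3}{-3 + 6} = \frac{3}{3} = 3 \cdot \frac{1}{3} = 1$)
$w{\left(J,l \right)} = -40$ ($w{\left(J,l \right)} = 8 \left(-5\right) = -40$)
$M{\left(P,m \right)} = 1$
$M{\left(w{\left(3,-4 \right)},12 \right)} \left(-388\right) - 417 = 1 \left(-388\right) - 417 = -388 - 417 = -805$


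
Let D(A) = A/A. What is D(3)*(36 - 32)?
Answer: 4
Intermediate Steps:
D(A) = 1
D(3)*(36 - 32) = 1*(36 - 32) = 1*4 = 4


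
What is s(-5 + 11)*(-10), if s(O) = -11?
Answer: 110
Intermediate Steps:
s(-5 + 11)*(-10) = -11*(-10) = 110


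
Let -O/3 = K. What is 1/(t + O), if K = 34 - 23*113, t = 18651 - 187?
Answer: 1/26159 ≈ 3.8228e-5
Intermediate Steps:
t = 18464
K = -2565 (K = 34 - 2599 = -2565)
O = 7695 (O = -3*(-2565) = 7695)
1/(t + O) = 1/(18464 + 7695) = 1/26159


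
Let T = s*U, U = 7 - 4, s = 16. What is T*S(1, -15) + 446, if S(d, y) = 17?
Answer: 1262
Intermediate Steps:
U = 3
T = 48 (T = 16*3 = 48)
T*S(1, -15) + 446 = 48*17 + 446 = 816 + 446 = 1262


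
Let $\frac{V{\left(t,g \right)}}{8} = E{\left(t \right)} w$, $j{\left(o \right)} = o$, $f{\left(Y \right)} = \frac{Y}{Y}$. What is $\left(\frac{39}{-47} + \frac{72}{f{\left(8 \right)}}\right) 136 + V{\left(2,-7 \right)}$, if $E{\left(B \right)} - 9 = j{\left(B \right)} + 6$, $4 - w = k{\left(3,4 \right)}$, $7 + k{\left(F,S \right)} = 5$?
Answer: $\frac{493272}{47} \approx 10495.0$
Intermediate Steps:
$k{\left(F,S \right)} = -2$ ($k{\left(F,S \right)} = -7 + 5 = -2$)
$w = 6$ ($w = 4 - -2 = 4 + 2 = 6$)
$f{\left(Y \right)} = 1$
$E{\left(B \right)} = 15 + B$ ($E{\left(B \right)} = 9 + \left(B + 6\right) = 9 + \left(6 + B\right) = 15 + B$)
$V{\left(t,g \right)} = 720 + 48 t$ ($V{\left(t,g \right)} = 8 \left(15 + t\right) 6 = 8 \left(90 + 6 t\right) = 720 + 48 t$)
$\left(\frac{39}{-47} + \frac{72}{f{\left(8 \right)}}\right) 136 + V{\left(2,-7 \right)} = \left(\frac{39}{-47} + \frac{72}{1}\right) 136 + \left(720 + 48 \cdot 2\right) = \left(39 \left(- \frac{1}{47}\right) + 72 \cdot 1\right) 136 + \left(720 + 96\right) = \left(- \frac{39}{47} + 72\right) 136 + 816 = \frac{3345}{47} \cdot 136 + 816 = \frac{454920}{47} + 816 = \frac{493272}{47}$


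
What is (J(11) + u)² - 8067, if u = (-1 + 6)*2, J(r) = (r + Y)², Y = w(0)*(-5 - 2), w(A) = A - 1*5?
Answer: 4511809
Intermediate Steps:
w(A) = -5 + A (w(A) = A - 5 = -5 + A)
Y = 35 (Y = (-5 + 0)*(-5 - 2) = -5*(-7) = 35)
J(r) = (35 + r)² (J(r) = (r + 35)² = (35 + r)²)
u = 10 (u = 5*2 = 10)
(J(11) + u)² - 8067 = ((35 + 11)² + 10)² - 8067 = (46² + 10)² - 8067 = (2116 + 10)² - 8067 = 2126² - 8067 = 4519876 - 8067 = 4511809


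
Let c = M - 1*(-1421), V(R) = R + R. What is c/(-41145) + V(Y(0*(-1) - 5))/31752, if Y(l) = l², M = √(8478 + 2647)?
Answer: -7177057/217739340 - √445/8229 ≈ -0.035525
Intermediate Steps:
M = 5*√445 (M = √11125 = 5*√445 ≈ 105.48)
V(R) = 2*R
c = 1421 + 5*√445 (c = 5*√445 - 1*(-1421) = 5*√445 + 1421 = 1421 + 5*√445 ≈ 1526.5)
c/(-41145) + V(Y(0*(-1) - 5))/31752 = (1421 + 5*√445)/(-41145) + (2*(0*(-1) - 5)²)/31752 = (1421 + 5*√445)*(-1/41145) + (2*(0 - 5)²)*(1/31752) = (-1421/41145 - √445/8229) + (2*(-5)²)*(1/31752) = (-1421/41145 - √445/8229) + (2*25)*(1/31752) = (-1421/41145 - √445/8229) + 50*(1/31752) = (-1421/41145 - √445/8229) + 25/15876 = -7177057/217739340 - √445/8229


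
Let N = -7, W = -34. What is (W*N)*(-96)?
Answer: -22848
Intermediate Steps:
(W*N)*(-96) = -34*(-7)*(-96) = 238*(-96) = -22848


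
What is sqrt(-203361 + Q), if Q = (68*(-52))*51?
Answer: 9*I*sqrt(4737) ≈ 619.43*I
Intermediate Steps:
Q = -180336 (Q = -3536*51 = -180336)
sqrt(-203361 + Q) = sqrt(-203361 - 180336) = sqrt(-383697) = 9*I*sqrt(4737)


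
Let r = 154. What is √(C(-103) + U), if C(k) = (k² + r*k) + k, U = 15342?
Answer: √9986 ≈ 99.930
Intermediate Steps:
C(k) = k² + 155*k (C(k) = (k² + 154*k) + k = k² + 155*k)
√(C(-103) + U) = √(-103*(155 - 103) + 15342) = √(-103*52 + 15342) = √(-5356 + 15342) = √9986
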